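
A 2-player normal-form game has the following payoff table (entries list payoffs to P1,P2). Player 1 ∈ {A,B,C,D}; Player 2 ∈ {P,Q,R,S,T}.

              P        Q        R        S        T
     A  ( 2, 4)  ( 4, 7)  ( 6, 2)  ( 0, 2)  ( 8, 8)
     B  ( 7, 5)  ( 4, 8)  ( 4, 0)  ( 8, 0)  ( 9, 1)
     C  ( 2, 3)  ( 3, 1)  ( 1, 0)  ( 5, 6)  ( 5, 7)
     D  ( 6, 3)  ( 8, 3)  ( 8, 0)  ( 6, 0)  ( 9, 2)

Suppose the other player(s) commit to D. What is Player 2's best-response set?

u_2(P vs D) = 3
u_2(Q vs D) = 3
u_2(R vs D) = 0
u_2(S vs D) = 0
u_2(T vs D) = 2
max payoff 3 at {P,Q}

argmax u_2 = {P,Q}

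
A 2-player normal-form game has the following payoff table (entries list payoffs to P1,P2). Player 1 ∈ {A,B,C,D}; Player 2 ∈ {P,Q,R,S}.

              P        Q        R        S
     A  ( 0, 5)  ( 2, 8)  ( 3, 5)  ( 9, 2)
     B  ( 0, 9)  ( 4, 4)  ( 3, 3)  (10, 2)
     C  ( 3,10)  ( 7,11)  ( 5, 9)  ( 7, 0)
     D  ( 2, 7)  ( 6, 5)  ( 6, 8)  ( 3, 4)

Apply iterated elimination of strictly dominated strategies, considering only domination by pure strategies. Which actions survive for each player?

P2 drop S (P beats it: A:5>2 B:9>2 C:10>0 D:7>4)
P1 drop A (C beats it: P:3>0 Q:7>2 R:5>3)
P1 drop B (C beats it: P:3>0 Q:7>4 R:5>3)
P1→{C,D} P2→{P,Q,R}

Remaining: P1:{C,D} P2:{P,Q,R}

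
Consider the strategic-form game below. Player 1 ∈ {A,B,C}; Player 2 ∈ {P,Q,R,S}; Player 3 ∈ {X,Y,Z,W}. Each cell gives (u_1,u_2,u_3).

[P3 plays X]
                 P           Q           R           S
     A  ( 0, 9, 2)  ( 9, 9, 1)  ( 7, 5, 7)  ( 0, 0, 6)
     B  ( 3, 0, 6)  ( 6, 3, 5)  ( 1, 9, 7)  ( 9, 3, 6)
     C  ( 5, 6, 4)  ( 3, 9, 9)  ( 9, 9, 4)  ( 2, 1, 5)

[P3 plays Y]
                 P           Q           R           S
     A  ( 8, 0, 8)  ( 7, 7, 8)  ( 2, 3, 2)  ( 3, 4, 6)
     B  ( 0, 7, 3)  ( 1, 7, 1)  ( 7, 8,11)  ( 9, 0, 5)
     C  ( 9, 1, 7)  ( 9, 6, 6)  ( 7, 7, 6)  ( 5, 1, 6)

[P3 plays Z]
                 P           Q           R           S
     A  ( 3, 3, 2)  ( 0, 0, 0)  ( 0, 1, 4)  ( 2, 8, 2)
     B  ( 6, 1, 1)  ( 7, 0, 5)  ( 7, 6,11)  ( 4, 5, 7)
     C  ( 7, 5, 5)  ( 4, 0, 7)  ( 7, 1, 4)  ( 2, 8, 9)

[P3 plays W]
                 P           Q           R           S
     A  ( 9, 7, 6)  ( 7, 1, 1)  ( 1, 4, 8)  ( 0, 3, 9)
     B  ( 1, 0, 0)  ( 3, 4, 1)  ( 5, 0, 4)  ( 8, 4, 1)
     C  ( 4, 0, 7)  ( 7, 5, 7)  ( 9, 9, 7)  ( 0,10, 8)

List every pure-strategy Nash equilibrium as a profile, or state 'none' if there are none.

NE set: (B,R,Y), (B,R,Z)

(A,P,X): not NE [P1→C gives 5>0; P3→Y gives 8>2]
(A,P,Y): not NE [P1→C gives 9>8; P2→Q gives 7>0]
(A,P,Z): not NE [P1→C gives 7>3; P2→S gives 8>3; P3→Y gives 8>2]
(A,P,W): not NE [P3→Y gives 8>6]
(A,Q,X): not NE [P3→Y gives 8>1]
(A,Q,Y): not NE [P1→C gives 9>7]
(A,Q,Z): not NE [P1→B gives 7>0; P2→S gives 8>0; P3→Y gives 8>0]
(A,Q,W): not NE [P2→P gives 7>1; P3→Y gives 8>1]
(A,R,X): not NE [P1→C gives 9>7; P2→Q gives 9>5; P3→W gives 8>7]
(A,R,Y): not NE [P1→C gives 7>2; P2→Q gives 7>3; P3→W gives 8>2]
(A,R,Z): not NE [P1→C gives 7>0; P2→S gives 8>1; P3→W gives 8>4]
(A,R,W): not NE [P1→C gives 9>1; P2→P gives 7>4]
(A,S,X): not NE [P1→B gives 9>0; P2→Q gives 9>0; P3→W gives 9>6]
(A,S,Y): not NE [P1→B gives 9>3; P2→Q gives 7>4; P3→W gives 9>6]
(A,S,Z): not NE [P1→B gives 4>2; P3→W gives 9>2]
(A,S,W): not NE [P1→B gives 8>0; P2→P gives 7>3]
(B,P,X): not NE [P1→C gives 5>3; P2→R gives 9>0]
(B,P,Y): not NE [P1→C gives 9>0; P2→R gives 8>7; P3→X gives 6>3]
(B,P,Z): not NE [P1→C gives 7>6; P2→R gives 6>1; P3→X gives 6>1]
(B,P,W): not NE [P1→A gives 9>1; P2→S gives 4>0; P3→X gives 6>0]
(B,Q,X): not NE [P1→A gives 9>6; P2→R gives 9>3]
(B,Q,Y): not NE [P1→C gives 9>1; P2→R gives 8>7; P3→Z gives 5>1]
(B,Q,Z): not NE [P2→R gives 6>0]
(B,Q,W): not NE [P1→C gives 7>3; P3→Z gives 5>1]
(B,R,X): not NE [P1→C gives 9>1; P3→Z gives 11>7]
(B,R,Y): NE
(B,R,Z): NE
(B,R,W): not NE [P1→C gives 9>5; P2→S gives 4>0; P3→Z gives 11>4]
(B,S,X): not NE [P2→R gives 9>3; P3→Z gives 7>6]
(B,S,Y): not NE [P2→R gives 8>0; P3→Z gives 7>5]
(B,S,Z): not NE [P2→R gives 6>5]
(B,S,W): not NE [P3→Z gives 7>1]
(C,P,X): not NE [P2→R gives 9>6; P3→W gives 7>4]
(C,P,Y): not NE [P2→R gives 7>1]
(C,P,Z): not NE [P2→S gives 8>5; P3→W gives 7>5]
(C,P,W): not NE [P1→A gives 9>4; P2→S gives 10>0]
(C,Q,X): not NE [P1→A gives 9>3]
(C,Q,Y): not NE [P2→R gives 7>6; P3→X gives 9>6]
(C,Q,Z): not NE [P1→B gives 7>4; P2→S gives 8>0; P3→X gives 9>7]
(C,Q,W): not NE [P2→S gives 10>5; P3→X gives 9>7]
(C,R,X): not NE [P3→W gives 7>4]
(C,R,Y): not NE [P3→W gives 7>6]
(C,R,Z): not NE [P2→S gives 8>1; P3→W gives 7>4]
(C,R,W): not NE [P2→S gives 10>9]
(C,S,X): not NE [P1→B gives 9>2; P2→R gives 9>1; P3→Z gives 9>5]
(C,S,Y): not NE [P1→B gives 9>5; P2→R gives 7>1; P3→Z gives 9>6]
(C,S,Z): not NE [P1→B gives 4>2]
(C,S,W): not NE [P1→B gives 8>0; P3→Z gives 9>8]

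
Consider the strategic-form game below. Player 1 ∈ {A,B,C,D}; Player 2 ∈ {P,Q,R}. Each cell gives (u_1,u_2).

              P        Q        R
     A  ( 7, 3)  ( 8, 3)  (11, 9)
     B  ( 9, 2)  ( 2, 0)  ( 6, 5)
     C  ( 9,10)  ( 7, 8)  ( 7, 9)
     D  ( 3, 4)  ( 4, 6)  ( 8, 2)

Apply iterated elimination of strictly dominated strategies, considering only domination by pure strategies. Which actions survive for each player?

Survivors P1:{A,B,C} P2:{P,R}

P1 drop D (A beats it: P:7>3 Q:8>4 R:11>8)
P2 drop Q (R beats it: A:9>3 B:5>0 C:9>8)
P1→{A,B,C} P2→{P,R}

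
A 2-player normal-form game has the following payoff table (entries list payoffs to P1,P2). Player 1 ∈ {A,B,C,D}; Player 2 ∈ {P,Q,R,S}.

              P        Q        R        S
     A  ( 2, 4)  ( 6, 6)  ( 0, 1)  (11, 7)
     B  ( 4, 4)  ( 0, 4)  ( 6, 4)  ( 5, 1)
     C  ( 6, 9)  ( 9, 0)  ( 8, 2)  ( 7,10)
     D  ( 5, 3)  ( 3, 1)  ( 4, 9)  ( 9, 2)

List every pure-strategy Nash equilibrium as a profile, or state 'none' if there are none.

(A,P): not NE [P1→C gives 6>2; P2→S gives 7>4]
(A,Q): not NE [P1→C gives 9>6; P2→S gives 7>6]
(A,R): not NE [P1→C gives 8>0; P2→S gives 7>1]
(A,S): NE
(B,P): not NE [P1→C gives 6>4]
(B,Q): not NE [P1→C gives 9>0]
(B,R): not NE [P1→C gives 8>6]
(B,S): not NE [P1→A gives 11>5; P2→R gives 4>1]
(C,P): not NE [P2→S gives 10>9]
(C,Q): not NE [P2→S gives 10>0]
(C,R): not NE [P2→S gives 10>2]
(C,S): not NE [P1→A gives 11>7]
(D,P): not NE [P1→C gives 6>5; P2→R gives 9>3]
(D,Q): not NE [P1→C gives 9>3; P2→R gives 9>1]
(D,R): not NE [P1→C gives 8>4]
(D,S): not NE [P1→A gives 11>9; P2→R gives 9>2]

NE set: (A,S)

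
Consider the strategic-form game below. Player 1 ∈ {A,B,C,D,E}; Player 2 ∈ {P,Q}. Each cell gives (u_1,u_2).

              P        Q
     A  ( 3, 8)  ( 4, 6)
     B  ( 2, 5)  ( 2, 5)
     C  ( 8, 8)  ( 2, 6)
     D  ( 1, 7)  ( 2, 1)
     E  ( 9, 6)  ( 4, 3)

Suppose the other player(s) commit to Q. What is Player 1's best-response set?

argmax u_1 = {A,E}

u_1(A vs Q) = 4
u_1(B vs Q) = 2
u_1(C vs Q) = 2
u_1(D vs Q) = 2
u_1(E vs Q) = 4
max payoff 4 at {A,E}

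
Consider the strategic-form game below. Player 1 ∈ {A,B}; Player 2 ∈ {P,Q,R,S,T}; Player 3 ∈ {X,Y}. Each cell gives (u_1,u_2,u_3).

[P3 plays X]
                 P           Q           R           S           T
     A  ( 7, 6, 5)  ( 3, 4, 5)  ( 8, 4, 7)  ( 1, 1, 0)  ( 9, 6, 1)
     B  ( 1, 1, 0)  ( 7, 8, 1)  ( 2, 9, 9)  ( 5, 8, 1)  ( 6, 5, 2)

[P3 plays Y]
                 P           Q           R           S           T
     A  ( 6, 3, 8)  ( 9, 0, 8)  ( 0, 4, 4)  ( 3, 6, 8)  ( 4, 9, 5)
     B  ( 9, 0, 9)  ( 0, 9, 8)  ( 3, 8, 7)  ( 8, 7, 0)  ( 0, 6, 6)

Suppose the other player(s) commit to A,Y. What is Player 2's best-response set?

u_2(P vs A,Y) = 3
u_2(Q vs A,Y) = 0
u_2(R vs A,Y) = 4
u_2(S vs A,Y) = 6
u_2(T vs A,Y) = 9
max payoff 9 at {T}

argmax u_2 = {T}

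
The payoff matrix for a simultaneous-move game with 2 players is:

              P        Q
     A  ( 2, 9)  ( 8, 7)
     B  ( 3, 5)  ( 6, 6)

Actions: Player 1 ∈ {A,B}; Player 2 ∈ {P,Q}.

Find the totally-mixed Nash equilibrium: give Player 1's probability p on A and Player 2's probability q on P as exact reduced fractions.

(p,q) = (1/3, 2/3)

P1 indiff ⇒ q·2+(1-q)·8 = q·3+(1-q)·6 ⇒ q(-1) = (1-q)(-2) ⇒ q = 2/3
P2 indiff ⇒ p·9+(1-p)·5 = p·7+(1-p)·6 ⇒ p(2) = (1-p)(1) ⇒ p = 1/3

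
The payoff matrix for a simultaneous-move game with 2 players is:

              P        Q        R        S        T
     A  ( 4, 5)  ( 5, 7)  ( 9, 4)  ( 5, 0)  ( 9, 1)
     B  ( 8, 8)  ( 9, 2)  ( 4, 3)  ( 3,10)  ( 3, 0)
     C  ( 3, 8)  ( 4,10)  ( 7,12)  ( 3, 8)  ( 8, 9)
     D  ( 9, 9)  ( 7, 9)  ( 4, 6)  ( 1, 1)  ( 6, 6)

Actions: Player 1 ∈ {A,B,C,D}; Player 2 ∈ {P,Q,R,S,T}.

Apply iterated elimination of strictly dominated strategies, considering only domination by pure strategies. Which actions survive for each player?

P1 drop C (A beats it: P:4>3 Q:5>4 R:9>7 S:5>3 T:9>8)
P2 drop R (P beats it: A:5>4 B:8>3 D:9>6)
P2 drop T (P beats it: A:5>1 B:8>0 D:9>6)
P1→{A,B,D} P2→{P,Q,S}

Survivors P1:{A,B,D} P2:{P,Q,S}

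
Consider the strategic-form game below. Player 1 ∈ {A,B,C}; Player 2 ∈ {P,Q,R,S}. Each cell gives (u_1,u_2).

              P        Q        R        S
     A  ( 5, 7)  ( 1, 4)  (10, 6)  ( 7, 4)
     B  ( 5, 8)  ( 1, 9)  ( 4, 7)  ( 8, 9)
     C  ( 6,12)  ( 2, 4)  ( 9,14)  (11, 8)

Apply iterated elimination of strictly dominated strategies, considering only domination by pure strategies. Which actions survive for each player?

IESDS → P1:{A,C} P2:{P,R}

P1 drop B (C beats it: P:6>5 Q:2>1 R:9>4 S:11>8)
P2 drop Q (P beats it: A:7>4 C:12>4)
P2 drop S (P beats it: A:7>4 C:12>8)
P1→{A,C} P2→{P,R}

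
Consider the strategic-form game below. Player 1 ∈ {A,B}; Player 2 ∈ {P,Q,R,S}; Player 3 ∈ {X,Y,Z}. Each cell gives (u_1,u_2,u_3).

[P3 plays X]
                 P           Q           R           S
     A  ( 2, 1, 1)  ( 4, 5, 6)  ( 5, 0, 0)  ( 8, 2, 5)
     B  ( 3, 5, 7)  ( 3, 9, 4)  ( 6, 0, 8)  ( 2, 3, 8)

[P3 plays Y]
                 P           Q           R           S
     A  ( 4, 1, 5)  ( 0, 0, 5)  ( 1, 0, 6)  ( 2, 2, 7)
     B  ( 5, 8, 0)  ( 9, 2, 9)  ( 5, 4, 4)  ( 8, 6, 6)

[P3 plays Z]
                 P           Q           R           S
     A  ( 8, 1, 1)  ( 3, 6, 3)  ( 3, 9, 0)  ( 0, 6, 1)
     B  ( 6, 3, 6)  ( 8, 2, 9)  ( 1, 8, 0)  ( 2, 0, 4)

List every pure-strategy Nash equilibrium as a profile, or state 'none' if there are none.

NE set: (A,Q,X)

(A,P,X): not NE [P1→B gives 3>2; P2→Q gives 5>1; P3→Y gives 5>1]
(A,P,Y): not NE [P1→B gives 5>4; P2→S gives 2>1]
(A,P,Z): not NE [P2→R gives 9>1; P3→Y gives 5>1]
(A,Q,X): NE
(A,Q,Y): not NE [P1→B gives 9>0; P2→S gives 2>0; P3→X gives 6>5]
(A,Q,Z): not NE [P1→B gives 8>3; P2→R gives 9>6; P3→X gives 6>3]
(A,R,X): not NE [P1→B gives 6>5; P2→Q gives 5>0; P3→Y gives 6>0]
(A,R,Y): not NE [P1→B gives 5>1; P2→S gives 2>0]
(A,R,Z): not NE [P3→Y gives 6>0]
(A,S,X): not NE [P2→Q gives 5>2; P3→Y gives 7>5]
(A,S,Y): not NE [P1→B gives 8>2]
(A,S,Z): not NE [P1→B gives 2>0; P2→R gives 9>6; P3→Y gives 7>1]
(B,P,X): not NE [P2→Q gives 9>5]
(B,P,Y): not NE [P3→X gives 7>0]
(B,P,Z): not NE [P1→A gives 8>6; P2→R gives 8>3; P3→X gives 7>6]
(B,Q,X): not NE [P1→A gives 4>3; P3→Z gives 9>4]
(B,Q,Y): not NE [P2→P gives 8>2]
(B,Q,Z): not NE [P2→R gives 8>2]
(B,R,X): not NE [P2→Q gives 9>0]
(B,R,Y): not NE [P2→P gives 8>4; P3→X gives 8>4]
(B,R,Z): not NE [P1→A gives 3>1; P3→X gives 8>0]
(B,S,X): not NE [P1→A gives 8>2; P2→Q gives 9>3]
(B,S,Y): not NE [P2→P gives 8>6; P3→X gives 8>6]
(B,S,Z): not NE [P2→R gives 8>0; P3→X gives 8>4]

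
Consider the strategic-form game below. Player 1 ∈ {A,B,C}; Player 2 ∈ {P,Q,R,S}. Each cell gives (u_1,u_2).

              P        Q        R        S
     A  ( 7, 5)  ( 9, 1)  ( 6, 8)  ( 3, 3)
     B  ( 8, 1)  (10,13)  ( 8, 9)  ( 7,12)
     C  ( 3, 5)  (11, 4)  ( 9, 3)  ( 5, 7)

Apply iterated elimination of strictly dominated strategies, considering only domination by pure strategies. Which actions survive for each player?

IESDS → P1:{B,C} P2:{Q,S}

P1 drop A (B beats it: P:8>7 Q:10>9 R:8>6 S:7>3)
P2 drop P (S beats it: B:12>1 C:7>5)
P2 drop R (Q beats it: B:13>9 C:4>3)
P1→{B,C} P2→{Q,S}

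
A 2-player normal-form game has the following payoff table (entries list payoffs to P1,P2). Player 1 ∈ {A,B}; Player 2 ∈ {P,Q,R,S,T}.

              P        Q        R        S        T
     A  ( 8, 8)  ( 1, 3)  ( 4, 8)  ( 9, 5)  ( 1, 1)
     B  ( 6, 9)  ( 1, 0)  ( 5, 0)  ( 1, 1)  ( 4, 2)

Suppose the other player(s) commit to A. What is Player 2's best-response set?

u_2(P vs A) = 8
u_2(Q vs A) = 3
u_2(R vs A) = 8
u_2(S vs A) = 5
u_2(T vs A) = 1
max payoff 8 at {P,R}

argmax u_2 = {P,R}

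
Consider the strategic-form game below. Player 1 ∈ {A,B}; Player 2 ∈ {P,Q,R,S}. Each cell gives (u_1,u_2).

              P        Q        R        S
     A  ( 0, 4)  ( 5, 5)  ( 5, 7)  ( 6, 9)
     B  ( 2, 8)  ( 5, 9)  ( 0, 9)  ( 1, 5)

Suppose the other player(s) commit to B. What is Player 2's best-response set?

BR_2 = {Q,R}

u_2(P vs B) = 8
u_2(Q vs B) = 9
u_2(R vs B) = 9
u_2(S vs B) = 5
max payoff 9 at {Q,R}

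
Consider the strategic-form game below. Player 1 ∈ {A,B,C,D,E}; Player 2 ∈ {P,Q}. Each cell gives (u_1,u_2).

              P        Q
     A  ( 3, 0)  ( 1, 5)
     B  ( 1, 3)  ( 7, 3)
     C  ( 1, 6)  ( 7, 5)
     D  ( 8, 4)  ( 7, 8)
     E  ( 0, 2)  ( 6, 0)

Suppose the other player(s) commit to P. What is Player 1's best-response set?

u_1(A vs P) = 3
u_1(B vs P) = 1
u_1(C vs P) = 1
u_1(D vs P) = 8
u_1(E vs P) = 0
max payoff 8 at {D}

argmax u_1 = {D}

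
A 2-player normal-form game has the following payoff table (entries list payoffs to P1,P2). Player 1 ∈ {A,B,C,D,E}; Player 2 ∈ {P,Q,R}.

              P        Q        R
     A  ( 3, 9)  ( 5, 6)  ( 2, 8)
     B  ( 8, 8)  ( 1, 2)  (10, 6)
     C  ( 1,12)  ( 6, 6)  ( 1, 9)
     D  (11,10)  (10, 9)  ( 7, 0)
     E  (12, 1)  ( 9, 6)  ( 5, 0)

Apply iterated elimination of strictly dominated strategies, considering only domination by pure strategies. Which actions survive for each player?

IESDS → P1:{D,E} P2:{P,Q}

P1 drop A (D beats it: P:11>3 Q:10>5 R:7>2)
P1 drop C (D beats it: P:11>1 Q:10>6 R:7>1)
P2 drop R (P beats it: B:8>6 D:10>0 E:1>0)
P1 drop B (D beats it: P:11>8 Q:10>1)
P1→{D,E} P2→{P,Q}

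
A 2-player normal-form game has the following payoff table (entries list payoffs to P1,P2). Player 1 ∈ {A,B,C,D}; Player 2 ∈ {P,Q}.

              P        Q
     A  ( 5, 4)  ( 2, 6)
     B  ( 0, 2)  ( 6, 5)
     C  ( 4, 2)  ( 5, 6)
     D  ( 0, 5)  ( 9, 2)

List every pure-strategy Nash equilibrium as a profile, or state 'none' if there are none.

Equilibria: none

(A,P): not NE [P2→Q gives 6>4]
(A,Q): not NE [P1→D gives 9>2]
(B,P): not NE [P1→A gives 5>0; P2→Q gives 5>2]
(B,Q): not NE [P1→D gives 9>6]
(C,P): not NE [P1→A gives 5>4; P2→Q gives 6>2]
(C,Q): not NE [P1→D gives 9>5]
(D,P): not NE [P1→A gives 5>0]
(D,Q): not NE [P2→P gives 5>2]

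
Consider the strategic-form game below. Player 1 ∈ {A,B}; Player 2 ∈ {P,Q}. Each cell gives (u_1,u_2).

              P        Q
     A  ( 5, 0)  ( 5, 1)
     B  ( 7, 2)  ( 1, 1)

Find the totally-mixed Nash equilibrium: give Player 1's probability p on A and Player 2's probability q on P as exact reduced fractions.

(p,q) = (1/2, 2/3)

P1 indiff ⇒ q·5+(1-q)·5 = q·7+(1-q)·1 ⇒ q(-2) = (1-q)(-4) ⇒ q = 2/3
P2 indiff ⇒ p·0+(1-p)·2 = p·1+(1-p)·1 ⇒ p(-1) = (1-p)(-1) ⇒ p = 1/2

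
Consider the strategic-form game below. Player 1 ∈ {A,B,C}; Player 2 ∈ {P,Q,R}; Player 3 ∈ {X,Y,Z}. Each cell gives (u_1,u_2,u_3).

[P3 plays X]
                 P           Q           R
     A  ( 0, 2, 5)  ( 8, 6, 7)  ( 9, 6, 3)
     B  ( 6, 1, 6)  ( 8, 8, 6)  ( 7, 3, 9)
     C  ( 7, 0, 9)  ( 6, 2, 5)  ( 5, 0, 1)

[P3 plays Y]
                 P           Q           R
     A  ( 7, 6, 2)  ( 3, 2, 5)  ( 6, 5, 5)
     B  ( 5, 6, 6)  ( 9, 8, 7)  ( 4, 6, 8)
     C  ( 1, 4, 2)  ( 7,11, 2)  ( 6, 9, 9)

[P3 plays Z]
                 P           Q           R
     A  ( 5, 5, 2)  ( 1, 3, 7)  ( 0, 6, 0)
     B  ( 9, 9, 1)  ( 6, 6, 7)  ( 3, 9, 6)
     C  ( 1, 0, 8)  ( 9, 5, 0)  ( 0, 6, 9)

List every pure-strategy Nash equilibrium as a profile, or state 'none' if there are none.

(A,P,X): not NE [P1→C gives 7>0; P2→R gives 6>2]
(A,P,Y): not NE [P3→X gives 5>2]
(A,P,Z): not NE [P1→B gives 9>5; P2→R gives 6>5; P3→X gives 5>2]
(A,Q,X): NE
(A,Q,Y): not NE [P1→B gives 9>3; P2→P gives 6>2; P3→Z gives 7>5]
(A,Q,Z): not NE [P1→C gives 9>1; P2→R gives 6>3]
(A,R,X): not NE [P3→Y gives 5>3]
(A,R,Y): not NE [P2→P gives 6>5]
(A,R,Z): not NE [P1→B gives 3>0; P3→Y gives 5>0]
(B,P,X): not NE [P1→C gives 7>6; P2→Q gives 8>1]
(B,P,Y): not NE [P1→A gives 7>5; P2→Q gives 8>6]
(B,P,Z): not NE [P3→Y gives 6>1]
(B,Q,X): not NE [P3→Z gives 7>6]
(B,Q,Y): NE
(B,Q,Z): not NE [P1→C gives 9>6; P2→R gives 9>6]
(B,R,X): not NE [P1→A gives 9>7; P2→Q gives 8>3]
(B,R,Y): not NE [P1→C gives 6>4; P2→Q gives 8>6; P3→X gives 9>8]
(B,R,Z): not NE [P3→X gives 9>6]
(C,P,X): not NE [P2→Q gives 2>0]
(C,P,Y): not NE [P1→A gives 7>1; P2→Q gives 11>4; P3→X gives 9>2]
(C,P,Z): not NE [P1→B gives 9>1; P2→R gives 6>0; P3→X gives 9>8]
(C,Q,X): not NE [P1→B gives 8>6]
(C,Q,Y): not NE [P1→B gives 9>7; P3→X gives 5>2]
(C,Q,Z): not NE [P2→R gives 6>5; P3→X gives 5>0]
(C,R,X): not NE [P1→A gives 9>5; P2→Q gives 2>0; P3→Z gives 9>1]
(C,R,Y): not NE [P2→Q gives 11>9]
(C,R,Z): not NE [P1→B gives 3>0]

Nash profiles: (A,Q,X), (B,Q,Y)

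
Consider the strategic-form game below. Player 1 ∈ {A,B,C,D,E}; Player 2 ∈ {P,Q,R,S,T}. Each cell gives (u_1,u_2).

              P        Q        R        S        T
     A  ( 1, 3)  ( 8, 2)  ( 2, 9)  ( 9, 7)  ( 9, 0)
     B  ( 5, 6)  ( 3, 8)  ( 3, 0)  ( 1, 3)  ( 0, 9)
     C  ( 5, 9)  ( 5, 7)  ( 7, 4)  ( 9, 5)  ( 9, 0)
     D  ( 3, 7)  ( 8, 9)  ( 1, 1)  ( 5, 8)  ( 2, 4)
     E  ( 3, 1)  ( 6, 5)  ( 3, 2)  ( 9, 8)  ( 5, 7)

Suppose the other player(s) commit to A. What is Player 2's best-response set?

u_2(P vs A) = 3
u_2(Q vs A) = 2
u_2(R vs A) = 9
u_2(S vs A) = 7
u_2(T vs A) = 0
max payoff 9 at {R}

P2 best: {R}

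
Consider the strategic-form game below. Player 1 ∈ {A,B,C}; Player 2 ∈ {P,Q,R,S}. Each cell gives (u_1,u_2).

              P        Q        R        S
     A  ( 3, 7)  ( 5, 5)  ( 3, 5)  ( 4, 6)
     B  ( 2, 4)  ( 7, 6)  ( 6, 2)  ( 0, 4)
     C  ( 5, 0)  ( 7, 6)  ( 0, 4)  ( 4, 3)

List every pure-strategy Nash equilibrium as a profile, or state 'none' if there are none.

PSNE = {(B,Q), (C,Q)}

(A,P): not NE [P1→C gives 5>3]
(A,Q): not NE [P1→C gives 7>5; P2→P gives 7>5]
(A,R): not NE [P1→B gives 6>3; P2→P gives 7>5]
(A,S): not NE [P2→P gives 7>6]
(B,P): not NE [P1→C gives 5>2; P2→Q gives 6>4]
(B,Q): NE
(B,R): not NE [P2→Q gives 6>2]
(B,S): not NE [P1→C gives 4>0; P2→Q gives 6>4]
(C,P): not NE [P2→Q gives 6>0]
(C,Q): NE
(C,R): not NE [P1→B gives 6>0; P2→Q gives 6>4]
(C,S): not NE [P2→Q gives 6>3]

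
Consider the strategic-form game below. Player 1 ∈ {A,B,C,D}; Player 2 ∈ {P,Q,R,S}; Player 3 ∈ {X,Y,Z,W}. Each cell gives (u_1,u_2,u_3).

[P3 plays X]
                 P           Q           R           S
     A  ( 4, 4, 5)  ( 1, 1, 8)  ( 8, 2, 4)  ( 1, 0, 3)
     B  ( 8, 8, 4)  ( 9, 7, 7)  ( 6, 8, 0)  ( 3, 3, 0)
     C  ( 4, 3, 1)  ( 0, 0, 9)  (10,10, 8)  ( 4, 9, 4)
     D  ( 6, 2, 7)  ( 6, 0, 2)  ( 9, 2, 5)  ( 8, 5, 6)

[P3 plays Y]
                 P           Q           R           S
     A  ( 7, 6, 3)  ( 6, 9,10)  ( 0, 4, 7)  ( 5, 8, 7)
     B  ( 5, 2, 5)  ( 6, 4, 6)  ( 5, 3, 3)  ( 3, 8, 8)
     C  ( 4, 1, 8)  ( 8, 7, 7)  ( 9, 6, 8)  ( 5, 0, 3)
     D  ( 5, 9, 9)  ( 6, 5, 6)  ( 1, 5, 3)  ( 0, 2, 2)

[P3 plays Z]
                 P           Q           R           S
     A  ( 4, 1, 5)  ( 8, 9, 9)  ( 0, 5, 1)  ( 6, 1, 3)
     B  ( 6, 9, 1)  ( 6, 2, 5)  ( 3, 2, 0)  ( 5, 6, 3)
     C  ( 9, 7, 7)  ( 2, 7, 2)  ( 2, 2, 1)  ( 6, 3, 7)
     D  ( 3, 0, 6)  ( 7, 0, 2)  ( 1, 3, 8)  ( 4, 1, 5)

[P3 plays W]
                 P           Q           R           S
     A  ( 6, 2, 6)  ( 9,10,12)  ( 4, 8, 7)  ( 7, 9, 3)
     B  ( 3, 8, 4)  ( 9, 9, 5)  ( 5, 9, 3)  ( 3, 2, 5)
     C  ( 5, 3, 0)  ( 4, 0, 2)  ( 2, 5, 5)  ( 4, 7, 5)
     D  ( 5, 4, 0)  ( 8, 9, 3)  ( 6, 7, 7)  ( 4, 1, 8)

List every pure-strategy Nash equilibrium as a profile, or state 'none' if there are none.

NE set: (A,Q,W), (C,R,X)

(A,P,X): not NE [P1→B gives 8>4; P3→W gives 6>5]
(A,P,Y): not NE [P2→Q gives 9>6; P3→W gives 6>3]
(A,P,Z): not NE [P1→C gives 9>4; P2→Q gives 9>1; P3→W gives 6>5]
(A,P,W): not NE [P2→Q gives 10>2]
(A,Q,X): not NE [P1→B gives 9>1; P2→P gives 4>1; P3→W gives 12>8]
(A,Q,Y): not NE [P1→C gives 8>6; P3→W gives 12>10]
(A,Q,Z): not NE [P3→W gives 12>9]
(A,Q,W): NE
(A,R,X): not NE [P1→C gives 10>8; P2→P gives 4>2; P3→W gives 7>4]
(A,R,Y): not NE [P1→C gives 9>0; P2→Q gives 9>4]
(A,R,Z): not NE [P1→B gives 3>0; P2→Q gives 9>5; P3→W gives 7>1]
(A,R,W): not NE [P1→D gives 6>4; P2→Q gives 10>8]
(A,S,X): not NE [P1→D gives 8>1; P2→P gives 4>0; P3→Y gives 7>3]
(A,S,Y): not NE [P2→Q gives 9>8]
(A,S,Z): not NE [P2→Q gives 9>1; P3→Y gives 7>3]
(A,S,W): not NE [P2→Q gives 10>9; P3→Y gives 7>3]
(B,P,X): not NE [P3→Y gives 5>4]
(B,P,Y): not NE [P1→A gives 7>5; P2→S gives 8>2]
(B,P,Z): not NE [P1→C gives 9>6; P3→Y gives 5>1]
(B,P,W): not NE [P1→A gives 6>3; P2→R gives 9>8; P3→Y gives 5>4]
(B,Q,X): not NE [P2→R gives 8>7]
(B,Q,Y): not NE [P1→C gives 8>6; P2→S gives 8>4; P3→X gives 7>6]
(B,Q,Z): not NE [P1→A gives 8>6; P2→P gives 9>2; P3→X gives 7>5]
(B,Q,W): not NE [P3→X gives 7>5]
(B,R,X): not NE [P1→C gives 10>6; P3→W gives 3>0]
(B,R,Y): not NE [P1→C gives 9>5; P2→S gives 8>3]
(B,R,Z): not NE [P2→P gives 9>2; P3→W gives 3>0]
(B,R,W): not NE [P1→D gives 6>5]
(B,S,X): not NE [P1→D gives 8>3; P2→R gives 8>3; P3→Y gives 8>0]
(B,S,Y): not NE [P1→C gives 5>3]
(B,S,Z): not NE [P1→C gives 6>5; P2→P gives 9>6; P3→Y gives 8>3]
(B,S,W): not NE [P1→A gives 7>3; P2→R gives 9>2; P3→Y gives 8>5]
(C,P,X): not NE [P1→B gives 8>4; P2→R gives 10>3; P3→Y gives 8>1]
(C,P,Y): not NE [P1→A gives 7>4; P2→Q gives 7>1]
(C,P,Z): not NE [P3→Y gives 8>7]
(C,P,W): not NE [P1→A gives 6>5; P2→S gives 7>3; P3→Y gives 8>0]
(C,Q,X): not NE [P1→B gives 9>0; P2→R gives 10>0]
(C,Q,Y): not NE [P3→X gives 9>7]
(C,Q,Z): not NE [P1→A gives 8>2; P3→X gives 9>2]
(C,Q,W): not NE [P1→B gives 9>4; P2→S gives 7>0; P3→X gives 9>2]
(C,R,X): NE
(C,R,Y): not NE [P2→Q gives 7>6]
(C,R,Z): not NE [P1→B gives 3>2; P2→Q gives 7>2; P3→Y gives 8>1]
(C,R,W): not NE [P1→D gives 6>2; P2→S gives 7>5; P3→Y gives 8>5]
(C,S,X): not NE [P1→D gives 8>4; P2→R gives 10>9; P3→Z gives 7>4]
(C,S,Y): not NE [P2→Q gives 7>0; P3→Z gives 7>3]
(C,S,Z): not NE [P2→Q gives 7>3]
(C,S,W): not NE [P1→A gives 7>4; P3→Z gives 7>5]
(D,P,X): not NE [P1→B gives 8>6; P2→S gives 5>2; P3→Y gives 9>7]
(D,P,Y): not NE [P1→A gives 7>5]
(D,P,Z): not NE [P1→C gives 9>3; P2→R gives 3>0; P3→Y gives 9>6]
(D,P,W): not NE [P1→A gives 6>5; P2→Q gives 9>4; P3→Y gives 9>0]
(D,Q,X): not NE [P1→B gives 9>6; P2→S gives 5>0; P3→Y gives 6>2]
(D,Q,Y): not NE [P1→C gives 8>6; P2→P gives 9>5]
(D,Q,Z): not NE [P1→A gives 8>7; P2→R gives 3>0; P3→Y gives 6>2]
(D,Q,W): not NE [P1→B gives 9>8; P3→Y gives 6>3]
(D,R,X): not NE [P1→C gives 10>9; P2→S gives 5>2; P3→Z gives 8>5]
(D,R,Y): not NE [P1→C gives 9>1; P2→P gives 9>5; P3→Z gives 8>3]
(D,R,Z): not NE [P1→B gives 3>1]
(D,R,W): not NE [P2→Q gives 9>7; P3→Z gives 8>7]
(D,S,X): not NE [P3→W gives 8>6]
(D,S,Y): not NE [P1→C gives 5>0; P2→P gives 9>2; P3→W gives 8>2]
(D,S,Z): not NE [P1→C gives 6>4; P2→R gives 3>1; P3→W gives 8>5]
(D,S,W): not NE [P1→A gives 7>4; P2→Q gives 9>1]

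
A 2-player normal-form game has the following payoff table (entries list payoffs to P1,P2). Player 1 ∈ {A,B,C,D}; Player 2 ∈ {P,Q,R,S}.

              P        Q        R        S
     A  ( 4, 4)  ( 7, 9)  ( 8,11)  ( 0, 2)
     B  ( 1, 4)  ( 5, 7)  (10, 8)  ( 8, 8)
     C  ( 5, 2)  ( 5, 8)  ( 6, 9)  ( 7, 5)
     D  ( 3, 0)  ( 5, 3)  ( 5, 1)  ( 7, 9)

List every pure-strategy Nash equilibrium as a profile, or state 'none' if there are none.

(A,P): not NE [P1→C gives 5>4; P2→R gives 11>4]
(A,Q): not NE [P2→R gives 11>9]
(A,R): not NE [P1→B gives 10>8]
(A,S): not NE [P1→B gives 8>0; P2→R gives 11>2]
(B,P): not NE [P1→C gives 5>1; P2→S gives 8>4]
(B,Q): not NE [P1→A gives 7>5; P2→S gives 8>7]
(B,R): NE
(B,S): NE
(C,P): not NE [P2→R gives 9>2]
(C,Q): not NE [P1→A gives 7>5; P2→R gives 9>8]
(C,R): not NE [P1→B gives 10>6]
(C,S): not NE [P1→B gives 8>7; P2→R gives 9>5]
(D,P): not NE [P1→C gives 5>3; P2→S gives 9>0]
(D,Q): not NE [P1→A gives 7>5; P2→S gives 9>3]
(D,R): not NE [P1→B gives 10>5; P2→S gives 9>1]
(D,S): not NE [P1→B gives 8>7]

PSNE = {(B,R), (B,S)}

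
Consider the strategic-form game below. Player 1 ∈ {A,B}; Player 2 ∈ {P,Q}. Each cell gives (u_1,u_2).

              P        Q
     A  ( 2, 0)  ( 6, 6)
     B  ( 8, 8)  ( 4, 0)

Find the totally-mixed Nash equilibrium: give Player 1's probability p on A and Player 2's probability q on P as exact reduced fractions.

P1 indiff ⇒ q·2+(1-q)·6 = q·8+(1-q)·4 ⇒ q(-6) = (1-q)(-2) ⇒ q = 1/4
P2 indiff ⇒ p·0+(1-p)·8 = p·6+(1-p)·0 ⇒ p(-6) = (1-p)(-8) ⇒ p = 4/7

p=4/7, q=1/4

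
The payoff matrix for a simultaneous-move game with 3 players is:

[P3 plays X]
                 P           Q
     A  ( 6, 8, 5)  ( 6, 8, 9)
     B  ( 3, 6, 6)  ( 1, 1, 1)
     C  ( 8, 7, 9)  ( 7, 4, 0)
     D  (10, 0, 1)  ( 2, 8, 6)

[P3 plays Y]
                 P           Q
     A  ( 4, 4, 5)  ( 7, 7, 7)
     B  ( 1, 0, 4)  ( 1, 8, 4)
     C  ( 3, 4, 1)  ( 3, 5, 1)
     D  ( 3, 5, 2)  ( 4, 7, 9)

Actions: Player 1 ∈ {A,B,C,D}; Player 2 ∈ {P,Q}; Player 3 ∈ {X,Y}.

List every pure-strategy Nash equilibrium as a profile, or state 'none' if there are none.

No pure NE.

(A,P,X): not NE [P1→D gives 10>6]
(A,P,Y): not NE [P2→Q gives 7>4]
(A,Q,X): not NE [P1→C gives 7>6]
(A,Q,Y): not NE [P3→X gives 9>7]
(B,P,X): not NE [P1→D gives 10>3]
(B,P,Y): not NE [P1→A gives 4>1; P2→Q gives 8>0; P3→X gives 6>4]
(B,Q,X): not NE [P1→C gives 7>1; P2→P gives 6>1; P3→Y gives 4>1]
(B,Q,Y): not NE [P1→A gives 7>1]
(C,P,X): not NE [P1→D gives 10>8]
(C,P,Y): not NE [P1→A gives 4>3; P2→Q gives 5>4; P3→X gives 9>1]
(C,Q,X): not NE [P2→P gives 7>4; P3→Y gives 1>0]
(C,Q,Y): not NE [P1→A gives 7>3]
(D,P,X): not NE [P2→Q gives 8>0; P3→Y gives 2>1]
(D,P,Y): not NE [P1→A gives 4>3; P2→Q gives 7>5]
(D,Q,X): not NE [P1→C gives 7>2; P3→Y gives 9>6]
(D,Q,Y): not NE [P1→A gives 7>4]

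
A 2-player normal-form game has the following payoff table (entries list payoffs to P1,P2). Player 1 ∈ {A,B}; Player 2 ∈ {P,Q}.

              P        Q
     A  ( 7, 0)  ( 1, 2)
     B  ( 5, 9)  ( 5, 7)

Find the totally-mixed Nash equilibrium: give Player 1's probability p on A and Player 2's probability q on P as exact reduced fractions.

P1 mixes 1/2 on A; P2 mixes 2/3 on P

P1 indiff ⇒ q·7+(1-q)·1 = q·5+(1-q)·5 ⇒ q(2) = (1-q)(4) ⇒ q = 2/3
P2 indiff ⇒ p·0+(1-p)·9 = p·2+(1-p)·7 ⇒ p(-2) = (1-p)(-2) ⇒ p = 1/2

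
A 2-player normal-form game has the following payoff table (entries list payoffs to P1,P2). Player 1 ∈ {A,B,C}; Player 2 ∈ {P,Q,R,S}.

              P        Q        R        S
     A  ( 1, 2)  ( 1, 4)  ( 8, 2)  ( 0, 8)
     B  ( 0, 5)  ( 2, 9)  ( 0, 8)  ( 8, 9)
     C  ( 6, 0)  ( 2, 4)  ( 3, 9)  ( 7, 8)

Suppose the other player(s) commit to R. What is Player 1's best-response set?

BR_1 = {A}

u_1(A vs R) = 8
u_1(B vs R) = 0
u_1(C vs R) = 3
max payoff 8 at {A}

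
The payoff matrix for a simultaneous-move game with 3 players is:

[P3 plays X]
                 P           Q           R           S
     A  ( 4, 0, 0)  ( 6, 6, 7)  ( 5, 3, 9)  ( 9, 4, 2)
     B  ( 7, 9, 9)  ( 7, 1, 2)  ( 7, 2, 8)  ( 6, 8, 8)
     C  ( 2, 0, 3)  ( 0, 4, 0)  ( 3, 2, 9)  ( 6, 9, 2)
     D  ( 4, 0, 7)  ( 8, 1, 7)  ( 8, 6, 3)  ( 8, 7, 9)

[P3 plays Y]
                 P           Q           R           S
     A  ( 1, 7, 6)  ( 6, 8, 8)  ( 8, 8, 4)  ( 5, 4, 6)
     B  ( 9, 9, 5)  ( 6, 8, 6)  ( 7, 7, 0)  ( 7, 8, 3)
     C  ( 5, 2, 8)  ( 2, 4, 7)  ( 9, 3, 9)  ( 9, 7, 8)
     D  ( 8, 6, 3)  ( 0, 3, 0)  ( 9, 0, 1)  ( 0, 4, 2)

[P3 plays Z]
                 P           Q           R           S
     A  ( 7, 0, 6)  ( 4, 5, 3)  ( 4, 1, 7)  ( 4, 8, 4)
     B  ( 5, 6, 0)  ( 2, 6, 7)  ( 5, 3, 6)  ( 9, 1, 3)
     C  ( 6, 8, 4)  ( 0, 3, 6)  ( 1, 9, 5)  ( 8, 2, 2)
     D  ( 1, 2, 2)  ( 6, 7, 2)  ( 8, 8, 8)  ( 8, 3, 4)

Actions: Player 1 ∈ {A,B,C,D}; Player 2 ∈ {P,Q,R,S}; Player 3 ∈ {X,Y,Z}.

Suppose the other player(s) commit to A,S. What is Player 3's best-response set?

argmax u_3 = {Y}

u_3(X vs A,S) = 2
u_3(Y vs A,S) = 6
u_3(Z vs A,S) = 4
max payoff 6 at {Y}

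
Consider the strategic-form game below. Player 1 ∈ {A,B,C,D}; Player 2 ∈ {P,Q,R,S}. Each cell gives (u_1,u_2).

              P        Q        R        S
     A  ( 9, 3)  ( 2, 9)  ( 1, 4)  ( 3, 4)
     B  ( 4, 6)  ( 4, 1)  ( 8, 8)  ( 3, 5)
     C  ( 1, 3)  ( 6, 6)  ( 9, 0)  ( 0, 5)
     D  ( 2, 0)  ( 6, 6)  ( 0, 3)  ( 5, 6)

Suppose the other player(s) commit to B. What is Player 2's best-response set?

u_2(P vs B) = 6
u_2(Q vs B) = 1
u_2(R vs B) = 8
u_2(S vs B) = 5
max payoff 8 at {R}

BR_2 = {R}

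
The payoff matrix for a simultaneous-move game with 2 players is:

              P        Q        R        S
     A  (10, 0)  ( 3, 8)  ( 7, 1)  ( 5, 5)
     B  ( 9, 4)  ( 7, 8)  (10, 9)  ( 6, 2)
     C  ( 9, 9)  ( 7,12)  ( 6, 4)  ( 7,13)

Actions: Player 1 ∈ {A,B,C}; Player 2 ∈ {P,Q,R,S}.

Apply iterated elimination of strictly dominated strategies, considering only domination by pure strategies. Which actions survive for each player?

IESDS → P1:{B,C} P2:{Q,R,S}

P2 drop P (Q beats it: A:8>0 B:8>4 C:12>9)
P1 drop A (B beats it: Q:7>3 R:10>7 S:6>5)
P1→{B,C} P2→{Q,R,S}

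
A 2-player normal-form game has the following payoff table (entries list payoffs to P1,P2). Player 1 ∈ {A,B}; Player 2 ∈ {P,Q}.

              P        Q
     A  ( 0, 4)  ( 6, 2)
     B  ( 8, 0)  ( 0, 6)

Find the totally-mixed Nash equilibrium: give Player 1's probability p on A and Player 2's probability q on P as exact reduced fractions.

P1 mixes 3/4 on A; P2 mixes 3/7 on P

P1 indiff ⇒ q·0+(1-q)·6 = q·8+(1-q)·0 ⇒ q(-8) = (1-q)(-6) ⇒ q = 3/7
P2 indiff ⇒ p·4+(1-p)·0 = p·2+(1-p)·6 ⇒ p(2) = (1-p)(6) ⇒ p = 3/4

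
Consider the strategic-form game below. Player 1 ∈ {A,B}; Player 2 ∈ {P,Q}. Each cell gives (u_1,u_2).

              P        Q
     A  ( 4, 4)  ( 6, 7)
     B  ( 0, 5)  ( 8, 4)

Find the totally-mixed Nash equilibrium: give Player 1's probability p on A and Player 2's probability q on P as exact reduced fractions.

P1 mixes 1/4 on A; P2 mixes 1/3 on P

P1 indiff ⇒ q·4+(1-q)·6 = q·0+(1-q)·8 ⇒ q(4) = (1-q)(2) ⇒ q = 1/3
P2 indiff ⇒ p·4+(1-p)·5 = p·7+(1-p)·4 ⇒ p(-3) = (1-p)(-1) ⇒ p = 1/4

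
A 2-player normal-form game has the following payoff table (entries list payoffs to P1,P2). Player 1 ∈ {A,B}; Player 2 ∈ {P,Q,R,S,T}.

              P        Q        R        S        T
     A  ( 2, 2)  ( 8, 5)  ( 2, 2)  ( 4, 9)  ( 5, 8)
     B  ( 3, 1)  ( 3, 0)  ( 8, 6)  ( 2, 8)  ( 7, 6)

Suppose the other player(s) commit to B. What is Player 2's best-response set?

P2 best: {S}

u_2(P vs B) = 1
u_2(Q vs B) = 0
u_2(R vs B) = 6
u_2(S vs B) = 8
u_2(T vs B) = 6
max payoff 8 at {S}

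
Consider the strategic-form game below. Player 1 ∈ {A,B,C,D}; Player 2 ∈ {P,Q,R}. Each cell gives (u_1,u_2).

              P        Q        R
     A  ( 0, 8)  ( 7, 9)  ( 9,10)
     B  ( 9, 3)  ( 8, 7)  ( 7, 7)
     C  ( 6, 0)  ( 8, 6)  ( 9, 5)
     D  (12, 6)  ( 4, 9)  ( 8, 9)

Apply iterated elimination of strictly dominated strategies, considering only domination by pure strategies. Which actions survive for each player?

P2 drop P (Q beats it: A:9>8 B:7>3 C:6>0 D:9>6)
P1 drop D (A beats it: Q:7>4 R:9>8)
P1→{A,B,C} P2→{Q,R}

Survivors P1:{A,B,C} P2:{Q,R}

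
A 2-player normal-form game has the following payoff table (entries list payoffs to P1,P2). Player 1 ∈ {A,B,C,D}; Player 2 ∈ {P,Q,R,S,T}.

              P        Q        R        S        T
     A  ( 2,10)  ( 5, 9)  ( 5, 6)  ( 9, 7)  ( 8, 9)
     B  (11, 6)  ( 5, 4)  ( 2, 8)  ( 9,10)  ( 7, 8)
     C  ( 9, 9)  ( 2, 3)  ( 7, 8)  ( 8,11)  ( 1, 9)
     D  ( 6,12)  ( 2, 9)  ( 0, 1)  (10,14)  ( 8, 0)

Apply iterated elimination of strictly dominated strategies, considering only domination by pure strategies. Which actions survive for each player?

Remaining: P1:{A,B,D} P2:{P,S,T}

P2 drop Q (P beats it: A:10>9 B:6>4 C:9>3 D:12>9)
P2 drop R (S beats it: A:7>6 B:10>8 C:11>8 D:14>1)
P1 drop C (B beats it: P:11>9 S:9>8 T:7>1)
P1→{A,B,D} P2→{P,S,T}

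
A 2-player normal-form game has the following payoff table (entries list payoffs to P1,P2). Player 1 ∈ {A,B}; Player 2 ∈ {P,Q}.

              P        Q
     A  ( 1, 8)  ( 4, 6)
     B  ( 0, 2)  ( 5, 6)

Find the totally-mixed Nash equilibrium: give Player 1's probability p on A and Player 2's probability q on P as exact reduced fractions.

(p,q) = (2/3, 1/2)

P1 indiff ⇒ q·1+(1-q)·4 = q·0+(1-q)·5 ⇒ q(1) = (1-q)(1) ⇒ q = 1/2
P2 indiff ⇒ p·8+(1-p)·2 = p·6+(1-p)·6 ⇒ p(2) = (1-p)(4) ⇒ p = 2/3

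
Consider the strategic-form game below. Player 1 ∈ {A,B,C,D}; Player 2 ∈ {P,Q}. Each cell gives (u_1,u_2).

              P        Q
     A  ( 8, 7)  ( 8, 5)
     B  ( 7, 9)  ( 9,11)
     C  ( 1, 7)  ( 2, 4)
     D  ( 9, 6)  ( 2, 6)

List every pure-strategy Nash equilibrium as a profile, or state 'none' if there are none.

(A,P): not NE [P1→D gives 9>8]
(A,Q): not NE [P1→B gives 9>8; P2→P gives 7>5]
(B,P): not NE [P1→D gives 9>7; P2→Q gives 11>9]
(B,Q): NE
(C,P): not NE [P1→D gives 9>1]
(C,Q): not NE [P1→B gives 9>2; P2→P gives 7>4]
(D,P): NE
(D,Q): not NE [P1→B gives 9>2]

NE set: (B,Q), (D,P)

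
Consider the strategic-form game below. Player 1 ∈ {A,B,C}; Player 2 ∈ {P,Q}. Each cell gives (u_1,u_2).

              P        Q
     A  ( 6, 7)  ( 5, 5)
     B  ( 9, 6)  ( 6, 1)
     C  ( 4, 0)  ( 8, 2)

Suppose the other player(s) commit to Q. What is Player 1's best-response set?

P1 best: {C}

u_1(A vs Q) = 5
u_1(B vs Q) = 6
u_1(C vs Q) = 8
max payoff 8 at {C}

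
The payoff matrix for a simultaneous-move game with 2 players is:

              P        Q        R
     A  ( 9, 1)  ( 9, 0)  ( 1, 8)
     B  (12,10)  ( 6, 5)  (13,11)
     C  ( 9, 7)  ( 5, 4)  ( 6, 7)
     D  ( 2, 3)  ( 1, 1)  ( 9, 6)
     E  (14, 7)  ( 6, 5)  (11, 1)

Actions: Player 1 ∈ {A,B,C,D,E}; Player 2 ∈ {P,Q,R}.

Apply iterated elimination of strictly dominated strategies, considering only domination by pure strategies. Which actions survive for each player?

P1 drop C (B beats it: P:12>9 Q:6>5 R:13>6)
P1 drop D (B beats it: P:12>2 Q:6>1 R:13>9)
P2 drop Q (P beats it: A:1>0 B:10>5 E:7>5)
P1 drop A (B beats it: P:12>9 R:13>1)
P1→{B,E} P2→{P,R}

IESDS → P1:{B,E} P2:{P,R}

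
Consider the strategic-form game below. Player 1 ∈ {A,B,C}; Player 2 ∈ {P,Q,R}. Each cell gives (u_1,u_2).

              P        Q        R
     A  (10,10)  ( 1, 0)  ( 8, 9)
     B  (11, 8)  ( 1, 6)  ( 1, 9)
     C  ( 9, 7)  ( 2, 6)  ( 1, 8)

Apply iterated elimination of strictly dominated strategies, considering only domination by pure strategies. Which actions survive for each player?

IESDS → P1:{A,B} P2:{P,R}

P2 drop Q (P beats it: A:10>0 B:8>6 C:7>6)
P1 drop C (A beats it: P:10>9 R:8>1)
P1→{A,B} P2→{P,R}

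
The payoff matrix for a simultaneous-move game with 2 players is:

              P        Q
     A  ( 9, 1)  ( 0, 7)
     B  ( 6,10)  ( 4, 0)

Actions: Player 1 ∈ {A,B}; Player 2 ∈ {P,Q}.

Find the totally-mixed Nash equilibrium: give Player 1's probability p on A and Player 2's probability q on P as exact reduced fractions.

P1 indiff ⇒ q·9+(1-q)·0 = q·6+(1-q)·4 ⇒ q(3) = (1-q)(4) ⇒ q = 4/7
P2 indiff ⇒ p·1+(1-p)·10 = p·7+(1-p)·0 ⇒ p(-6) = (1-p)(-10) ⇒ p = 5/8

(p,q) = (5/8, 4/7)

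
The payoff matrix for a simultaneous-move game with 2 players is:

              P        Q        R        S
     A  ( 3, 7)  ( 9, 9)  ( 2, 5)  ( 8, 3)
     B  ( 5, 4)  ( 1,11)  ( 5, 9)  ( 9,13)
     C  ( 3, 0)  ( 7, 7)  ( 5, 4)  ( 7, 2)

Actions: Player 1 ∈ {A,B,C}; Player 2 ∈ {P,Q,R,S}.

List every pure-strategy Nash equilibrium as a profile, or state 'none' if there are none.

PSNE = {(A,Q), (B,S)}

(A,P): not NE [P1→B gives 5>3; P2→Q gives 9>7]
(A,Q): NE
(A,R): not NE [P1→C gives 5>2; P2→Q gives 9>5]
(A,S): not NE [P1→B gives 9>8; P2→Q gives 9>3]
(B,P): not NE [P2→S gives 13>4]
(B,Q): not NE [P1→A gives 9>1; P2→S gives 13>11]
(B,R): not NE [P2→S gives 13>9]
(B,S): NE
(C,P): not NE [P1→B gives 5>3; P2→Q gives 7>0]
(C,Q): not NE [P1→A gives 9>7]
(C,R): not NE [P2→Q gives 7>4]
(C,S): not NE [P1→B gives 9>7; P2→Q gives 7>2]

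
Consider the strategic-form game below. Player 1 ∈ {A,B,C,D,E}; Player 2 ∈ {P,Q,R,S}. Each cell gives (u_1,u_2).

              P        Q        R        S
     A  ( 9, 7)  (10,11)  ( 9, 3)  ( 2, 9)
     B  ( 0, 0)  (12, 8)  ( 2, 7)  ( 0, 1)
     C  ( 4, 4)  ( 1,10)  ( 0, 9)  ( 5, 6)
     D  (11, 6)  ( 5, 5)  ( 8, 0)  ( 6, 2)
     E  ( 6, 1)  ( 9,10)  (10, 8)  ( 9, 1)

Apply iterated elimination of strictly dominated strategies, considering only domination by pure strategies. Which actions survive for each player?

P1 drop C (D beats it: P:11>4 Q:5>1 R:8>0 S:6>5)
P2 drop R (Q beats it: A:11>3 B:8>7 D:5>0 E:10>8)
P2 drop S (Q beats it: A:11>9 B:8>1 D:5>2 E:10>1)
P1 drop E (A beats it: P:9>6 Q:10>9)
P1→{A,B,D} P2→{P,Q}

IESDS → P1:{A,B,D} P2:{P,Q}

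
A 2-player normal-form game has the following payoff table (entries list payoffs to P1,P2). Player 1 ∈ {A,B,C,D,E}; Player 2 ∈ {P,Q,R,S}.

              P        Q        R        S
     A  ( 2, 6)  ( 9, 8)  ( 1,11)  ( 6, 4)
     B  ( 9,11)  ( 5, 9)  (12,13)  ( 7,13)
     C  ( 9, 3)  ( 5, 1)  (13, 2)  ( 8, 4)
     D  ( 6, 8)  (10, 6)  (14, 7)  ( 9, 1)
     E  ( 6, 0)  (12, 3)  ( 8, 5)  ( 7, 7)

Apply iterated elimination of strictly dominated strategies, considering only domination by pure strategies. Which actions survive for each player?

Remaining: P1:{B,C,D} P2:{P,R,S}

P1 drop A (D beats it: P:6>2 Q:10>9 R:14>1 S:9>6)
P2 drop Q (R beats it: B:13>9 C:2>1 D:7>6 E:5>3)
P1 drop E (C beats it: P:9>6 R:13>8 S:8>7)
P1→{B,C,D} P2→{P,R,S}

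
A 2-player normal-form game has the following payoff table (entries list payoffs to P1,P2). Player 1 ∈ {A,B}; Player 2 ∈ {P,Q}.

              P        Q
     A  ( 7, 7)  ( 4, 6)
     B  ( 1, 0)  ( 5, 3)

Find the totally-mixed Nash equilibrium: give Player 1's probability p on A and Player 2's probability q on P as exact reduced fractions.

p=3/4, q=1/7

P1 indiff ⇒ q·7+(1-q)·4 = q·1+(1-q)·5 ⇒ q(6) = (1-q)(1) ⇒ q = 1/7
P2 indiff ⇒ p·7+(1-p)·0 = p·6+(1-p)·3 ⇒ p(1) = (1-p)(3) ⇒ p = 3/4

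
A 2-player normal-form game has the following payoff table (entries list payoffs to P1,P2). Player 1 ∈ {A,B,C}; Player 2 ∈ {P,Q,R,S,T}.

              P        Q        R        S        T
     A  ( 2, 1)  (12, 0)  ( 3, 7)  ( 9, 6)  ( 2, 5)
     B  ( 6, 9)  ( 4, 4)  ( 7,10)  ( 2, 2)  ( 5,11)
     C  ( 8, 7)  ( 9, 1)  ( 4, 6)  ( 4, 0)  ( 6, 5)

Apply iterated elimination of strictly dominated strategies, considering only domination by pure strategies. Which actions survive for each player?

Survivors P1:{B,C} P2:{P,R,T}

P2 drop Q (P beats it: A:1>0 B:9>4 C:7>1)
P2 drop S (R beats it: A:7>6 B:10>2 C:6>0)
P1 drop A (B beats it: P:6>2 R:7>3 T:5>2)
P1→{B,C} P2→{P,R,T}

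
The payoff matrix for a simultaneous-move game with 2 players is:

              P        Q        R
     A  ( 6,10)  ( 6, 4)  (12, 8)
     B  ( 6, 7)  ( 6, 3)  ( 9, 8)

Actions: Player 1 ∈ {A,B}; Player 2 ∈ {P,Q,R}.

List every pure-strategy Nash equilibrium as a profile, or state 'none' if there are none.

NE set: (A,P)

(A,P): NE
(A,Q): not NE [P2→P gives 10>4]
(A,R): not NE [P2→P gives 10>8]
(B,P): not NE [P2→R gives 8>7]
(B,Q): not NE [P2→R gives 8>3]
(B,R): not NE [P1→A gives 12>9]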